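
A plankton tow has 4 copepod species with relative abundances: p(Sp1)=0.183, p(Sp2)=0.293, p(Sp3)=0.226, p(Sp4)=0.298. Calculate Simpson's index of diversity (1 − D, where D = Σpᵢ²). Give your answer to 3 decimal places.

0.741

D = 0.183² + 0.293² + 0.226² + 0.298² = 0.03349 + 0.08585 + 0.05108 + 0.08880 = 0.25922 (working shown to 5 dp, full precision carried).
So 1 − D = 0.74078, i.e. 0.741 to 3 decimal places.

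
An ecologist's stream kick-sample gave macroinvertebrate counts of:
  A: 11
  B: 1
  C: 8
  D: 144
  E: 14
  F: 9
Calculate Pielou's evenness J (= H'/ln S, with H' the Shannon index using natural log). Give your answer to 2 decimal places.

Total N = 11+1+8+144+14+9 = 187, so the proportions are 0.0588, 0.0053, 0.0428, 0.7701, 0.0749, 0.0481 (working shown to 4 dp, full precision carried).
H' = −Σ pᵢ ln pᵢ = −((-0.1667) + (-0.0280) + (-0.1348) + (-0.2012) + (-0.1941) + (-0.1460)) = 0.8707.
With S = 6 species, ln S = 1.7918, so J = 0.8707/1.7918 = 0.4860, i.e. 0.49 to 2 decimal places.

0.49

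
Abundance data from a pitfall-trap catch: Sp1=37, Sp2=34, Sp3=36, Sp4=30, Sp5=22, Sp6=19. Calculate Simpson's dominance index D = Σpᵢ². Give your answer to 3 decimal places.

Total N = 37+34+36+30+22+19 = 178, so the proportions are 0.20787, 0.19101, 0.20225, 0.16854, 0.1236, 0.10674 (working shown to 5 dp, full precision carried).
D = 0.20787² + 0.19101² + 0.20225² + 0.16854² + 0.1236² + 0.10674² = 0.04321 + 0.03649 + 0.04090 + 0.02841 + 0.01528 + 0.01139 = 0.17567.
To 3 decimal places, D = 0.176.

0.176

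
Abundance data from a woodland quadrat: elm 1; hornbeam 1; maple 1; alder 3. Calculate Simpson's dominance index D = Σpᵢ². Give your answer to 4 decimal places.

0.3333

Total N = 1+1+1+3 = 6, so the proportions are 0.166667, 0.166667, 0.166667, 0.5 (working shown to 6 dp, full precision carried).
D = 0.166667² + 0.166667² + 0.166667² + 0.5² = 0.027778 + 0.027778 + 0.027778 + 0.250000 = 0.333333.
To 4 decimal places, D = 0.3333.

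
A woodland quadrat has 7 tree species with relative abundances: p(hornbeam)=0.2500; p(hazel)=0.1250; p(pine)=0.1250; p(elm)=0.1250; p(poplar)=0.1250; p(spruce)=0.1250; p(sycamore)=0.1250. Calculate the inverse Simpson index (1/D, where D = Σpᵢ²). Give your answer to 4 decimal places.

D = 0.25² + 0.125² + 0.125² + 0.125² + 0.125² + 0.125² + 0.125² = 0.06250000 + 0.01562500 + 0.01562500 + 0.01562500 + 0.01562500 + 0.01562500 + 0.01562500 = 0.15625000 (working shown to 8 dp, full precision carried).
So 1/D = 6.400000, i.e. 6.4000 to 4 decimal places.

6.4000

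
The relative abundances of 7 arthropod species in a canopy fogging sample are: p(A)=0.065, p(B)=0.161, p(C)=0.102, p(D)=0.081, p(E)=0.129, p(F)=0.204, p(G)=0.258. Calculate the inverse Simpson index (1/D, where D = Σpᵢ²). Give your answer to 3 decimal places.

D = 0.065² + 0.161² + 0.102² + 0.081² + 0.129² + 0.204² + 0.258² = 0.0042250 + 0.0259210 + 0.0104040 + 0.0065610 + 0.0166410 + 0.0416160 + 0.0665640 = 0.1719320 (working shown to 7 dp, full precision carried).
So 1/D = 5.81625, i.e. 5.816 to 3 decimal places.

5.816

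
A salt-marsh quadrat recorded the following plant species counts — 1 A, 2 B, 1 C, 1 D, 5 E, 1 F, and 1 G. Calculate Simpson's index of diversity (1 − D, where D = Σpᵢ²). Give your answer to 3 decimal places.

0.764

Total N = 1+2+1+1+5+1+1 = 12, so the proportions are 0.08333, 0.16667, 0.08333, 0.08333, 0.41667, 0.08333, 0.08333 (working shown to 5 dp, full precision carried).
D = 0.08333² + 0.16667² + 0.08333² + 0.08333² + 0.41667² + 0.08333² + 0.08333² = 0.00694 + 0.02778 + 0.00694 + 0.00694 + 0.17361 + 0.00694 + 0.00694 = 0.23611.
So 1 − D = 0.76389, i.e. 0.764 to 3 decimal places.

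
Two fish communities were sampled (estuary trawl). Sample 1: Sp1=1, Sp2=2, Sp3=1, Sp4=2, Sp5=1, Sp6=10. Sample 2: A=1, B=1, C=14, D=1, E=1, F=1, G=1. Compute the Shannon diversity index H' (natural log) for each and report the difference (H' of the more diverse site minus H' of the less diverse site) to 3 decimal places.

Sample 1: N=17, proportions 0.05882, 0.11765, 0.05882, 0.11765, 0.05882, 0.58824, giving H' = 1.31566 (working shown to 5 dp, full precision carried).
Sample 2: N=20, proportions 0.05, 0.05, 0.7, 0.05, 0.05, 0.05, 0.05, giving H' = 1.14839.
Difference = |1.31566 − 1.14839| = 0.16727, i.e. 0.167 to 3 decimal places.

0.167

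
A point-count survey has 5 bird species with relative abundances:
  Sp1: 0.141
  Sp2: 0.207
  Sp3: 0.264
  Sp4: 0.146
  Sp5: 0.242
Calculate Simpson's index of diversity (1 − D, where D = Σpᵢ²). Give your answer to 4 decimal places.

D = 0.141² + 0.207² + 0.264² + 0.146² + 0.242² = 0.019881 + 0.042849 + 0.069696 + 0.021316 + 0.058564 = 0.212306 (working shown to 6 dp, full precision carried).
So 1 − D = 0.787694, i.e. 0.7877 to 4 decimal places.

0.7877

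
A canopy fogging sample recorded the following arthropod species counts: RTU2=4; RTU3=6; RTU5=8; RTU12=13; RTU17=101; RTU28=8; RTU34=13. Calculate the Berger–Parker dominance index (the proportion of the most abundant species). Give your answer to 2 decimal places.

0.66

Total N = 4+6+8+13+101+8+13 = 153, so the proportions are 0.0261, 0.0392, 0.0523, 0.085, 0.6601, 0.0523, 0.085 (working shown to 4 dp, full precision carried).
The largest proportion is 0.6601, i.e. d = 0.66 to 2 decimal places.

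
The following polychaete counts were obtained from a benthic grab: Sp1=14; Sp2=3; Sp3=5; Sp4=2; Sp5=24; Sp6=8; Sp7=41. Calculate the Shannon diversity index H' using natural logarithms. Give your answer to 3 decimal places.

Total N = 14+3+5+2+24+8+41 = 97, so the proportions are 0.14433, 0.03093, 0.05155, 0.02062, 0.24742, 0.08247, 0.42268 (working shown to 5 dp, full precision carried).
Each pᵢ ln pᵢ term: 0.14433×(-1.93565)=-0.27937, 0.03093×(-3.47610)=-0.10751, 0.05155×(-2.96527)=-0.15285, 0.02062×(-3.88156)=-0.08003, 0.24742×(-1.39666)=-0.34556, 0.08247×(-2.49527)=-0.20580, 0.42268×(-0.86114)=-0.36399.
Sum = -1.53511, so H' = 1.535.

1.535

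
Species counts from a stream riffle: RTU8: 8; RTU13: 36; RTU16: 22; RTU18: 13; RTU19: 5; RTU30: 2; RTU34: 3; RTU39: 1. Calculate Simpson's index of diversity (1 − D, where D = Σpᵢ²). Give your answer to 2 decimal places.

Total N = 8+36+22+13+5+2+3+1 = 90, so the proportions are 0.0889, 0.4, 0.2444, 0.1444, 0.0556, 0.0222, 0.0333, 0.0111 (working shown to 4 dp, full precision carried).
D = 0.0889² + 0.4² + 0.2444² + 0.1444² + 0.0556² + 0.0222² + 0.0333² + 0.0111² = 0.0079 + 0.1600 + 0.0598 + 0.0209 + 0.0031 + 0.0005 + 0.0011 + 0.0001 = 0.2533.
So 1 − D = 0.7467, i.e. 0.75 to 2 decimal places.

0.75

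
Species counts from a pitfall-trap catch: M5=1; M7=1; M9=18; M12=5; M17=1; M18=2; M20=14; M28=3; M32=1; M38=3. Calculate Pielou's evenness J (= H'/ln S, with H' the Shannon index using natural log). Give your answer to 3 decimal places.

0.760

Total N = 1+1+18+5+1+2+14+3+1+3 = 49, so the proportions are 0.02041, 0.02041, 0.36735, 0.10204, 0.02041, 0.04082, 0.28571, 0.06122, 0.02041, 0.06122 (working shown to 5 dp, full precision carried).
H' = −Σ pᵢ ln pᵢ = −((-0.07942) + (-0.07942) + (-0.36788) + (-0.23290) + (-0.07942) + (-0.13056) + (-0.35793) + (-0.17101) + (-0.07942) + (-0.17101)) = 1.74899.
With S = 10 species, ln S = 2.30259, so J = 1.74899/2.30259 = 0.75958, i.e. 0.760 to 3 decimal places.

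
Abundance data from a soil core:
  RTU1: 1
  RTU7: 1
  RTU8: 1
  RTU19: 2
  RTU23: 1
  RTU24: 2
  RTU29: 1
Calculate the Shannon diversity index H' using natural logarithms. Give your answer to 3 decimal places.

Total N = 1+1+1+2+1+2+1 = 9, so the proportions are 0.11111, 0.11111, 0.11111, 0.22222, 0.11111, 0.22222, 0.11111 (working shown to 5 dp, full precision carried).
Each pᵢ ln pᵢ term: 0.11111×(-2.19722)=-0.24414, 0.11111×(-2.19722)=-0.24414, 0.11111×(-2.19722)=-0.24414, 0.22222×(-1.50408)=-0.33424, 0.11111×(-2.19722)=-0.24414, 0.22222×(-1.50408)=-0.33424, 0.11111×(-2.19722)=-0.24414.
Sum = -1.88916, so H' = 1.889.

1.889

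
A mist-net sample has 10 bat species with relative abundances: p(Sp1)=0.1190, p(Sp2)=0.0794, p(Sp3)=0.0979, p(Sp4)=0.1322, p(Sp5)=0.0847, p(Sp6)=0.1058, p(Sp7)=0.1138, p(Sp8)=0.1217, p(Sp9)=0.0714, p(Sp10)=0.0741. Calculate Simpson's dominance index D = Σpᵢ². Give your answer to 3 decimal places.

0.104

D = 0.119² + 0.0794² + 0.0979² + 0.1322² + 0.0847² + 0.1058² + 0.1138² + 0.1217² + 0.0714² + 0.0741² = 0.01416 + 0.00630 + 0.00958 + 0.01748 + 0.00717 + 0.01119 + 0.01295 + 0.01481 + 0.00510 + 0.00549 = 0.10424 (working shown to 5 dp, full precision carried).
To 3 decimal places, D = 0.104.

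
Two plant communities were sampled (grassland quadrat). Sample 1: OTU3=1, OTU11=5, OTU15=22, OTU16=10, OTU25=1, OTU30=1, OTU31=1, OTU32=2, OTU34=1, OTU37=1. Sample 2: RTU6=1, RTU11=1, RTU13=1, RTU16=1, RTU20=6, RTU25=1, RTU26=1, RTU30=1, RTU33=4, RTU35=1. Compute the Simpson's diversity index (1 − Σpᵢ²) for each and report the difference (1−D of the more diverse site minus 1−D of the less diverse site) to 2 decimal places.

Sample 1: N=45, proportions 0.0222, 0.1111, 0.4889, 0.2222, 0.0222, 0.0222, 0.0222, 0.0444, 0.0222, 0.0222, giving 1−D = 0.6943 (working shown to 4 dp, full precision carried).
Sample 2: N=18, proportions 0.0556, 0.0556, 0.0556, 0.0556, 0.3333, 0.0556, 0.0556, 0.0556, 0.2222, 0.0556, giving 1−D = 0.8148.
Difference = |0.6943 − 0.8148| = 0.1205, i.e. 0.12 to 2 decimal places.

0.12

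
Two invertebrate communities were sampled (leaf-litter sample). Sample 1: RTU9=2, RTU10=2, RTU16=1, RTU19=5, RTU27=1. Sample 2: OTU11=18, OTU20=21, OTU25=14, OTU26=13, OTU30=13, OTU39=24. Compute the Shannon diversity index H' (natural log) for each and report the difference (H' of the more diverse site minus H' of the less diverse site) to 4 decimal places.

0.3479

Sample 1: N=11, proportions 0.181818, 0.181818, 0.090909, 0.454545, 0.090909, giving H' = 1.414279 (working shown to 6 dp, full precision carried).
Sample 2: N=103, proportions 0.174757, 0.203883, 0.135922, 0.126214, 0.126214, 0.23301, giving H' = 1.762200.
Difference = |1.414279 − 1.762200| = 0.347921, i.e. 0.3479 to 4 decimal places.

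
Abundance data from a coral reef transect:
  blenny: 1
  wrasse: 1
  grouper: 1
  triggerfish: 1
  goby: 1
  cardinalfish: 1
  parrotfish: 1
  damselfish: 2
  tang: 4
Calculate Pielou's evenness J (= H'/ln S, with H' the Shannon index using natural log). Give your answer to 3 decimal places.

Total N = 1+1+1+1+1+1+1+2+4 = 13, so the proportions are 0.07692, 0.07692, 0.07692, 0.07692, 0.07692, 0.07692, 0.07692, 0.15385, 0.30769 (working shown to 5 dp, full precision carried).
H' = −Σ pᵢ ln pᵢ = −((-0.19730) + (-0.19730) + (-0.19730) + (-0.19730) + (-0.19730) + (-0.19730) + (-0.19730) + (-0.28797) + (-0.36266)) = 2.03176.
With S = 9 species, ln S = 2.19722, so J = 2.03176/2.19722 = 0.92469, i.e. 0.925 to 3 decimal places.

0.925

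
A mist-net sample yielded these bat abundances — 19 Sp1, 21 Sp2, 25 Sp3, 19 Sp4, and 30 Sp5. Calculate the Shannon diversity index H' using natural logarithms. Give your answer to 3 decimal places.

1.593

Total N = 19+21+25+19+30 = 114, so the proportions are 0.16667, 0.18421, 0.2193, 0.16667, 0.26316 (working shown to 5 dp, full precision carried).
Each pᵢ ln pᵢ term: 0.16667×(-1.79176)=-0.29863, 0.18421×(-1.69168)=-0.31162, 0.2193×(-1.51732)=-0.33275, 0.16667×(-1.79176)=-0.29863, 0.26316×(-1.33500)=-0.35132.
Sum = -1.59294, so H' = 1.593.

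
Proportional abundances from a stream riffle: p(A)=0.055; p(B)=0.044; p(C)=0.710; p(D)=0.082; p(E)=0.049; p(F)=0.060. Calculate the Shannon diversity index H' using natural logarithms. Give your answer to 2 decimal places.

1.06

Each pᵢ ln pᵢ term (working shown to 4 dp, full precision carried): 0.055×(-2.9004)=-0.1595, 0.044×(-3.1236)=-0.1374, 0.71×(-0.3425)=-0.2432, 0.082×(-2.5010)=-0.2051, 0.049×(-3.0159)=-0.1478, 0.06×(-2.8134)=-0.1688.
Sum = -1.0618, so H' = 1.06.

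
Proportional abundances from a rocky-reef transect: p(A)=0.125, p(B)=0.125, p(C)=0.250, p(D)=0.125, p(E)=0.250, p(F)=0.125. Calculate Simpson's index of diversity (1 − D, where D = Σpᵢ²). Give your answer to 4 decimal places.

0.8125

D = 0.125² + 0.125² + 0.25² + 0.125² + 0.25² + 0.125² = 0.015625 + 0.015625 + 0.062500 + 0.015625 + 0.062500 + 0.015625 = 0.187500 (working shown to 6 dp, full precision carried).
So 1 − D = 0.812500, i.e. 0.8125 to 4 decimal places.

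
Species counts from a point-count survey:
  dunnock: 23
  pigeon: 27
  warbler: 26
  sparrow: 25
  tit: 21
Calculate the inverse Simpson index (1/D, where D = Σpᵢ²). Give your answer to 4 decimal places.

Total N = 23+27+26+25+21 = 122, so the proportions are 0.18852459, 0.22131148, 0.21311475, 0.20491803, 0.17213115 (working shown to 8 dp, full precision carried).
D = 0.18852459² + 0.22131148² + 0.21311475² + 0.20491803² + 0.17213115² = 0.03554152 + 0.04897877 + 0.04541790 + 0.04199140 + 0.02962913 = 0.20155872.
So 1/D = 4.961333, i.e. 4.9613 to 4 decimal places.

4.9613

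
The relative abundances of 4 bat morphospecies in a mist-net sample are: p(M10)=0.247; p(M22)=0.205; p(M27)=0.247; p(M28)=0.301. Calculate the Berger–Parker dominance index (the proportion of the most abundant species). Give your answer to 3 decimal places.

The largest proportion is 0.301, i.e. d = 0.301 to 3 decimal places.

0.301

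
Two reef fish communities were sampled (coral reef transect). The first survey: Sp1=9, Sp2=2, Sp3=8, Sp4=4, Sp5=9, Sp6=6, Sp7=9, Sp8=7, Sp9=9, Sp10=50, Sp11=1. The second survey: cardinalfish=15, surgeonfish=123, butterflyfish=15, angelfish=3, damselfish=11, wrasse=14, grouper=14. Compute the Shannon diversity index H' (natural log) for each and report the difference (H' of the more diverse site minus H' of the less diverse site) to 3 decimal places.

0.616

The first survey: N=114, proportions 0.07895, 0.01754, 0.07018, 0.03509, 0.07895, 0.05263, 0.07895, 0.0614, 0.07895, 0.4386, 0.00877, giving H' = 1.90602 (working shown to 5 dp, full precision carried).
The second survey: N=195, proportions 0.07692, 0.63077, 0.07692, 0.01538, 0.05641, 0.07179, 0.07179, giving H' = 1.28989.
Difference = |1.90602 − 1.28989| = 0.61613, i.e. 0.616 to 3 decimal places.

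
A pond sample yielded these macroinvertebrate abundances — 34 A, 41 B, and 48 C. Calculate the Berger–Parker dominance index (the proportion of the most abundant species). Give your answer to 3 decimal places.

0.390

Total N = 34+41+48 = 123, so the proportions are 0.27642, 0.33333, 0.39024 (working shown to 5 dp, full precision carried).
The largest proportion is 0.39024, i.e. d = 0.390 to 3 decimal places.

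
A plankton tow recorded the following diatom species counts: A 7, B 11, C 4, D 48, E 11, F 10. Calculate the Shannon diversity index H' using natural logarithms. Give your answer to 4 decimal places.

1.4255

Total N = 7+11+4+48+11+10 = 91, so the proportions are 0.076923, 0.120879, 0.043956, 0.527473, 0.120879, 0.10989 (working shown to 6 dp, full precision carried).
Each pᵢ ln pᵢ term: 0.076923×(-2.564949)=-0.197304, 0.120879×(-2.112964)=-0.255413, 0.043956×(-3.124565)=-0.137344, 0.527473×(-0.639658)=-0.337402, 0.120879×(-2.112964)=-0.255413, 0.10989×(-2.208274)=-0.242668.
Sum = -1.425544, so H' = 1.4255.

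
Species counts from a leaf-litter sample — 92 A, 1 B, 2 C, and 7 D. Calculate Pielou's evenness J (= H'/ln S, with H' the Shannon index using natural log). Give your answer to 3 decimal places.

0.288

Total N = 92+1+2+7 = 102, so the proportions are 0.90196, 0.0098, 0.01961, 0.06863 (working shown to 5 dp, full precision carried).
H' = −Σ pᵢ ln pᵢ = −((-0.09307) + (-0.04534) + (-0.07709) + (-0.18386)) = 0.39936.
With S = 4 species, ln S = 1.38629, so J = 0.39936/1.38629 = 0.28808, i.e. 0.288 to 3 decimal places.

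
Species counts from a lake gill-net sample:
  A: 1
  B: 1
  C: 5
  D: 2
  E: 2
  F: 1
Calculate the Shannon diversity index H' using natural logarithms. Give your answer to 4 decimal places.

1.5833

Total N = 1+1+5+2+2+1 = 12, so the proportions are 0.083333, 0.083333, 0.416667, 0.166667, 0.166667, 0.083333 (working shown to 6 dp, full precision carried).
Each pᵢ ln pᵢ term: 0.083333×(-2.484907)=-0.207076, 0.083333×(-2.484907)=-0.207076, 0.416667×(-0.875469)=-0.364779, 0.166667×(-1.791759)=-0.298627, 0.166667×(-1.791759)=-0.298627, 0.083333×(-2.484907)=-0.207076.
Sum = -1.583258, so H' = 1.5833.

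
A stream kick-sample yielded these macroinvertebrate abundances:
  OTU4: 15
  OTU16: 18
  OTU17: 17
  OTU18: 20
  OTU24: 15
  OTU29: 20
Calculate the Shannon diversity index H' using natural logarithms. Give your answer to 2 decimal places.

Total N = 15+18+17+20+15+20 = 105, so the proportions are 0.1429, 0.1714, 0.1619, 0.1905, 0.1429, 0.1905 (working shown to 4 dp, full precision carried).
Each pᵢ ln pᵢ term: 0.1429×(-1.9459)=-0.2780, 0.1714×(-1.7636)=-0.3023, 0.1619×(-1.8207)=-0.2948, 0.1905×(-1.6582)=-0.3159, 0.1429×(-1.9459)=-0.2780, 0.1905×(-1.6582)=-0.3159.
Sum = -1.7848, so H' = 1.78.

1.78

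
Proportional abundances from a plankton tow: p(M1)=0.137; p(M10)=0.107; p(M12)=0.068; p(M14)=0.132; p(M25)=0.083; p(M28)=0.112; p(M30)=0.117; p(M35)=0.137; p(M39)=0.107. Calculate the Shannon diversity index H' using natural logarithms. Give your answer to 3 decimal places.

2.176

Each pᵢ ln pᵢ term (working shown to 5 dp, full precision carried): 0.137×(-1.98777)=-0.27233, 0.107×(-2.23493)=-0.23914, 0.068×(-2.68825)=-0.18280, 0.132×(-2.02495)=-0.26729, 0.083×(-2.48891)=-0.20658, 0.112×(-2.18926)=-0.24520, 0.117×(-2.14558)=-0.25103, 0.137×(-1.98777)=-0.27233, 0.107×(-2.23493)=-0.23914.
Sum = -2.17583, so H' = 2.176.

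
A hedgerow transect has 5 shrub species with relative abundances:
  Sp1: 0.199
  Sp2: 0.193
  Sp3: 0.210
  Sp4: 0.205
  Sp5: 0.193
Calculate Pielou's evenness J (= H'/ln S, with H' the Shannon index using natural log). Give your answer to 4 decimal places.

H' = −Σ pᵢ ln pᵢ = −((-0.321276) + (-0.317498) + (-0.327736) + (-0.324873) + (-0.317498)) = 1.608880 (working shown to 6 dp, full precision carried).
With S = 5 species, ln S = 1.609438, so J = 1.608880/1.609438 = 0.999653, i.e. 0.9997 to 4 decimal places.

0.9997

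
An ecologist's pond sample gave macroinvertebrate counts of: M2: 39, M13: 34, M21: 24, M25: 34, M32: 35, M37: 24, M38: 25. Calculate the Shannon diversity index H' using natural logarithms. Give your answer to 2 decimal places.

Total N = 39+34+24+34+35+24+25 = 215, so the proportions are 0.1814, 0.1581, 0.1116, 0.1581, 0.1628, 0.1116, 0.1163 (working shown to 4 dp, full precision carried).
Each pᵢ ln pᵢ term: 0.1814×(-1.7071)=-0.3097, 0.1581×(-1.8443)=-0.2917, 0.1116×(-2.1926)=-0.2448, 0.1581×(-1.8443)=-0.2917, 0.1628×(-1.8153)=-0.2955, 0.1116×(-2.1926)=-0.2448, 0.1163×(-2.1518)=-0.2502.
Sum = -1.9282, so H' = 1.93.

1.93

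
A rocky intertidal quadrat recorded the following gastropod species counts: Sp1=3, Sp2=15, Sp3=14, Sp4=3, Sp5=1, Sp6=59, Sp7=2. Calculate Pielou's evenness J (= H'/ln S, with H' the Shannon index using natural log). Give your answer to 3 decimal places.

Total N = 3+15+14+3+1+59+2 = 97, so the proportions are 0.03093, 0.15464, 0.14433, 0.03093, 0.01031, 0.60825, 0.02062 (working shown to 5 dp, full precision carried).
H' = −Σ pᵢ ln pᵢ = −((-0.10751) + (-0.28866) + (-0.27937) + (-0.10751) + (-0.04716) + (-0.30240) + (-0.08003)) = 1.21265.
With S = 7 species, ln S = 1.94591, so J = 1.21265/1.94591 = 0.62318, i.e. 0.623 to 3 decimal places.

0.623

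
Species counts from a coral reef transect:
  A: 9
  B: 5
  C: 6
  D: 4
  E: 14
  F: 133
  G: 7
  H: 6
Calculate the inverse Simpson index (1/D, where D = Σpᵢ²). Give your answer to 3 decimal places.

Total N = 9+5+6+4+14+133+7+6 = 184, so the proportions are 0.048913, 0.027174, 0.032609, 0.021739, 0.076087, 0.722826, 0.038043, 0.032609 (working shown to 6 dp, full precision carried).
D = 0.048913² + 0.027174² + 0.032609² + 0.021739² + 0.076087² + 0.722826² + 0.038043² + 0.032609² = 0.002392 + 0.000738 + 0.001063 + 0.000473 + 0.005789 + 0.522478 + 0.001447 + 0.001063 = 0.535444.
So 1/D = 1.86761, i.e. 1.868 to 3 decimal places.

1.868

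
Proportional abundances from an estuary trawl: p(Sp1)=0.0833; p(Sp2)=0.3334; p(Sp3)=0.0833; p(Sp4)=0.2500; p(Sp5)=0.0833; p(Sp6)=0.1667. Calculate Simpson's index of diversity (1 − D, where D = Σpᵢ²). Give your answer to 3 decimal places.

D = 0.0833² + 0.3334² + 0.0833² + 0.25² + 0.0833² + 0.1667² = 0.00694 + 0.11116 + 0.00694 + 0.06250 + 0.00694 + 0.02779 = 0.22226 (working shown to 5 dp, full precision carried).
So 1 − D = 0.77774, i.e. 0.778 to 3 decimal places.

0.778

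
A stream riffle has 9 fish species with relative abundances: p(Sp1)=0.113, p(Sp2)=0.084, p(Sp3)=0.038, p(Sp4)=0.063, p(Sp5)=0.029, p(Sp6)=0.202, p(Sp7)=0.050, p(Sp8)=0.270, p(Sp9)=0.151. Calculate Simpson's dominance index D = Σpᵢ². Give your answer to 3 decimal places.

D = 0.113² + 0.084² + 0.038² + 0.063² + 0.029² + 0.202² + 0.05² + 0.27² + 0.151² = 0.01277 + 0.00706 + 0.00144 + 0.00397 + 0.00084 + 0.04080 + 0.00250 + 0.07290 + 0.02280 = 0.16508 (working shown to 5 dp, full precision carried).
To 3 decimal places, D = 0.165.

0.165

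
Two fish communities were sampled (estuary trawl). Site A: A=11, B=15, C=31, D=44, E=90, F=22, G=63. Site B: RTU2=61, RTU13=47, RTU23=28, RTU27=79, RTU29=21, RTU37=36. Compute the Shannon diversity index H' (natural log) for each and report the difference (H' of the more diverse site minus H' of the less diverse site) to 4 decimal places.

Site A: N=276, proportions 0.03985507, 0.05434783, 0.11231884, 0.15942029, 0.32608696, 0.07971014, 0.22826087, giving H' = 1.72924565 (working shown to 8 dp, full precision carried).
Site B: N=272, proportions 0.22426471, 0.17279412, 0.10294118, 0.29044118, 0.07720588, 0.13235294, giving H' = 1.69716235.
Difference = |1.72924565 − 1.69716235| = 0.03208330, i.e. 0.0321 to 4 decimal places.

0.0321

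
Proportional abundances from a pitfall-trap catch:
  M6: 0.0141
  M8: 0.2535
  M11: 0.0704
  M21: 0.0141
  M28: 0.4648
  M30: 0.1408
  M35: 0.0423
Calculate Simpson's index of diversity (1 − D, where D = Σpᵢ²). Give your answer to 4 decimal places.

D = 0.0141² + 0.2535² + 0.0704² + 0.0141² + 0.4648² + 0.1408² + 0.0423² = 0.000199 + 0.064262 + 0.004956 + 0.000199 + 0.216039 + 0.019825 + 0.001789 = 0.307269 (working shown to 6 dp, full precision carried).
So 1 − D = 0.692731, i.e. 0.6927 to 4 decimal places.

0.6927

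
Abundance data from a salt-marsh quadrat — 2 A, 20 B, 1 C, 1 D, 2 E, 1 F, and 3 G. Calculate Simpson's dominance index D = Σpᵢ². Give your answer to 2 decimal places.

Total N = 2+20+1+1+2+1+3 = 30, so the proportions are 0.0667, 0.6667, 0.0333, 0.0333, 0.0667, 0.0333, 0.1 (working shown to 4 dp, full precision carried).
D = 0.0667² + 0.6667² + 0.0333² + 0.0333² + 0.0667² + 0.0333² + 0.1² = 0.0044 + 0.4444 + 0.0011 + 0.0011 + 0.0044 + 0.0011 + 0.0100 = 0.4667.
To 2 decimal places, D = 0.47.

0.47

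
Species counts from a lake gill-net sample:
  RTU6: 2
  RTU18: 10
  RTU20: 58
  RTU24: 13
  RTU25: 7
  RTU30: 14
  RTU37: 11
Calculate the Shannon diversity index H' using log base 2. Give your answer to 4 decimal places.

2.2012

Total N = 2+10+58+13+7+14+11 = 115, so the proportions are 0.017391, 0.086957, 0.504348, 0.113043, 0.06087, 0.121739, 0.095652 (working shown to 6 dp, full precision carried).
Each pᵢ log₂ pᵢ term: 0.017391×(-5.845490)=-0.101661, 0.086957×(-3.523562)=-0.306397, 0.504348×(-0.987509)=-0.498048, 0.113043×(-3.145050)=-0.355527, 0.06087×(-4.038135)=-0.245800, 0.121739×(-3.038135)=-0.369860, 0.095652×(-3.386058)=-0.323884.
Sum = -2.201176, so H' = 2.2012.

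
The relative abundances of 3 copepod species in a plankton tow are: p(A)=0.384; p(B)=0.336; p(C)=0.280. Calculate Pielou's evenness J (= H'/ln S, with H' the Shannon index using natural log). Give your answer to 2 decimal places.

0.99

H' = −Σ pᵢ ln pᵢ = −((-0.3675) + (-0.3665) + (-0.3564)) = 1.0904 (working shown to 4 dp, full precision carried).
With S = 3 species, ln S = 1.0986, so J = 1.0904/1.0986 = 0.9925, i.e. 0.99 to 2 decimal places.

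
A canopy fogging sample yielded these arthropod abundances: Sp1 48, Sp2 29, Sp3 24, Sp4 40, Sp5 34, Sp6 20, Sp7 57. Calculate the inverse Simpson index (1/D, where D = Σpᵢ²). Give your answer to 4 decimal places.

6.2714

Total N = 48+29+24+40+34+20+57 = 252, so the proportions are 0.19047619, 0.11507937, 0.0952381, 0.15873016, 0.13492063, 0.07936508, 0.22619048 (working shown to 8 dp, full precision carried).
D = 0.19047619² + 0.11507937² + 0.0952381² + 0.15873016² + 0.13492063² + 0.07936508² + 0.22619048² = 0.03628118 + 0.01324326 + 0.00907029 + 0.02519526 + 0.01820358 + 0.00629882 + 0.05116213 = 0.15945452.
So 1/D = 6.271381, i.e. 6.2714 to 4 decimal places.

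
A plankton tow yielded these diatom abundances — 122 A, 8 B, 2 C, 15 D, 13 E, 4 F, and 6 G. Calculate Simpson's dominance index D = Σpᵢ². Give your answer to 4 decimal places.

0.5328

Total N = 122+8+2+15+13+4+6 = 170, so the proportions are 0.717647, 0.047059, 0.011765, 0.088235, 0.076471, 0.023529, 0.035294 (working shown to 6 dp, full precision carried).
D = 0.717647² + 0.047059² + 0.011765² + 0.088235² + 0.076471² + 0.023529² + 0.035294² = 0.515017 + 0.002215 + 0.000138 + 0.007785 + 0.005848 + 0.000554 + 0.001246 = 0.532803.
To 4 decimal places, D = 0.5328.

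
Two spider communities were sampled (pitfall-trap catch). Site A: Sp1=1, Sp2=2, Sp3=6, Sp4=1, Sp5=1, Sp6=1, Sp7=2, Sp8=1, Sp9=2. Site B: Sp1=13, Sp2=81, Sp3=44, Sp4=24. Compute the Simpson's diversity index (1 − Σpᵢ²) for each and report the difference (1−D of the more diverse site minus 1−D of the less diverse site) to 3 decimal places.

0.169

Site A: N=17, proportions 0.05882, 0.11765, 0.35294, 0.05882, 0.05882, 0.05882, 0.11765, 0.05882, 0.11765, giving 1−D = 0.81661 (working shown to 5 dp, full precision carried).
Site B: N=162, proportions 0.08025, 0.5, 0.2716, 0.14815, giving 1−D = 0.64784.
Difference = |0.81661 − 0.64784| = 0.16877, i.e. 0.169 to 3 decimal places.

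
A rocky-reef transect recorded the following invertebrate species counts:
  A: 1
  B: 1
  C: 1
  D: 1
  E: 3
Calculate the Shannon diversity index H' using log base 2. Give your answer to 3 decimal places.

2.128

Total N = 1+1+1+1+3 = 7, so the proportions are 0.14286, 0.14286, 0.14286, 0.14286, 0.42857 (working shown to 5 dp, full precision carried).
Each pᵢ log₂ pᵢ term: 0.14286×(-2.80735)=-0.40105, 0.14286×(-2.80735)=-0.40105, 0.14286×(-2.80735)=-0.40105, 0.14286×(-2.80735)=-0.40105, 0.42857×(-1.22239)=-0.52388.
Sum = -2.12809, so H' = 2.128.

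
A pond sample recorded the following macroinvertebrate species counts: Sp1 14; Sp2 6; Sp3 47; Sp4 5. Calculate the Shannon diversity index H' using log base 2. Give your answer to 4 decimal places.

Total N = 14+6+47+5 = 72, so the proportions are 0.194444, 0.083333, 0.652778, 0.069444 (working shown to 6 dp, full precision carried).
Each pᵢ log₂ pᵢ term: 0.194444×(-2.362570)=-0.459389, 0.083333×(-3.584963)=-0.298747, 0.652778×(-0.615336)=-0.401678, 0.069444×(-3.847997)=-0.267222.
Sum = -1.427035, so H' = 1.4270.

1.4270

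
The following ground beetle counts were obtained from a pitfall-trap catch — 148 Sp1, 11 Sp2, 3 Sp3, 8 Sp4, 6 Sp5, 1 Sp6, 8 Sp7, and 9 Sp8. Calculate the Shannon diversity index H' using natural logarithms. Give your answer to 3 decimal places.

0.974

Total N = 148+11+3+8+6+1+8+9 = 194, so the proportions are 0.76289, 0.0567, 0.01546, 0.04124, 0.03093, 0.00515, 0.04124, 0.04639 (working shown to 5 dp, full precision carried).
Each pᵢ ln pᵢ term: 0.76289×(-0.27065)=-0.20647, 0.0567×(-2.86996)=-0.16273, 0.01546×(-4.16925)=-0.06447, 0.04124×(-3.18842)=-0.13148, 0.03093×(-3.47610)=-0.10751, 0.00515×(-5.26786)=-0.02715, 0.04124×(-3.18842)=-0.13148, 0.04639×(-3.07063)=-0.14245.
Sum = -0.97375, so H' = 0.974.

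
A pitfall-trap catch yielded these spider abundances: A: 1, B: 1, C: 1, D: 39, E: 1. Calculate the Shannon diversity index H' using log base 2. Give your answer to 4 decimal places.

0.6325

Total N = 1+1+1+39+1 = 43, so the proportions are 0.023256, 0.023256, 0.023256, 0.906977, 0.023256 (working shown to 6 dp, full precision carried).
Each pᵢ log₂ pᵢ term: 0.023256×(-5.426265)=-0.126192, 0.023256×(-5.426265)=-0.126192, 0.023256×(-5.426265)=-0.126192, 0.906977×(-0.140863)=-0.127759, 0.023256×(-5.426265)=-0.126192.
Sum = -0.632528, so H' = 0.6325.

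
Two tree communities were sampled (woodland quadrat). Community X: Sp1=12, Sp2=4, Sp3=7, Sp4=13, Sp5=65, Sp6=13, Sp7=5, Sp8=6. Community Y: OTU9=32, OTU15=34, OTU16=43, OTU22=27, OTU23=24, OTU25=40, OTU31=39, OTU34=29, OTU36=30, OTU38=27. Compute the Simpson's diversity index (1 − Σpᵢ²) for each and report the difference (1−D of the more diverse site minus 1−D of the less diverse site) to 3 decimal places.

0.206

Community X: N=125, proportions 0.096, 0.032, 0.056, 0.104, 0.52, 0.104, 0.04, 0.048, giving 1−D = 0.69069 (working shown to 5 dp, full precision carried).
Community Y: N=325, proportions 0.09846, 0.10462, 0.13231, 0.08308, 0.07385, 0.12308, 0.12, 0.08923, 0.09231, 0.08308, giving 1−D = 0.89657.
Difference = |0.69069 − 0.89657| = 0.20588, i.e. 0.206 to 3 decimal places.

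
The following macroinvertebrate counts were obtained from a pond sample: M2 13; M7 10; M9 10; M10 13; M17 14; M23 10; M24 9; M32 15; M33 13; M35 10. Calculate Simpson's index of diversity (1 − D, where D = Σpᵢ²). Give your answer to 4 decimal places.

0.8971

Total N = 13+10+10+13+14+10+9+15+13+10 = 117, so the proportions are 0.111111, 0.08547, 0.08547, 0.111111, 0.119658, 0.08547, 0.076923, 0.128205, 0.111111, 0.08547 (working shown to 6 dp, full precision carried).
D = 0.111111² + 0.08547² + 0.08547² + 0.111111² + 0.119658² + 0.08547² + 0.076923² + 0.128205² + 0.111111² + 0.08547² = 0.012346 + 0.007305 + 0.007305 + 0.012346 + 0.014318 + 0.007305 + 0.005917 + 0.016437 + 0.012346 + 0.007305 = 0.102929.
So 1 − D = 0.897071, i.e. 0.8971 to 4 decimal places.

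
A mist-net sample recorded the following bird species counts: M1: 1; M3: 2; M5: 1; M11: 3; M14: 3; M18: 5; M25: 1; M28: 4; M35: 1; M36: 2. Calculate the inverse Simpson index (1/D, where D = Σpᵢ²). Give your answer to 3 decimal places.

7.451

Total N = 1+2+1+3+3+5+1+4+1+2 = 23, so the proportions are 0.0434783, 0.0869565, 0.0434783, 0.1304348, 0.1304348, 0.2173913, 0.0434783, 0.173913, 0.0434783, 0.0869565 (working shown to 7 dp, full precision carried).
D = 0.0434783² + 0.0869565² + 0.0434783² + 0.1304348² + 0.1304348² + 0.2173913² + 0.0434783² + 0.173913² + 0.0434783² + 0.0869565² = 0.0018904 + 0.0075614 + 0.0018904 + 0.0170132 + 0.0170132 + 0.0472590 + 0.0018904 + 0.0302457 + 0.0018904 + 0.0075614 = 0.1342155.
So 1/D = 7.45070, i.e. 7.451 to 3 decimal places.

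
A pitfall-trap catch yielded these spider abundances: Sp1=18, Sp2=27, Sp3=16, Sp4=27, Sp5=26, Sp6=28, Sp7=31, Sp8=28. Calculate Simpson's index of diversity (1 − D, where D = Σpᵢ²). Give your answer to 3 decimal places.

Total N = 18+27+16+27+26+28+31+28 = 201, so the proportions are 0.08955, 0.13433, 0.0796, 0.13433, 0.12935, 0.1393, 0.15423, 0.1393 (working shown to 5 dp, full precision carried).
D = 0.08955² + 0.13433² + 0.0796² + 0.13433² + 0.12935² + 0.1393² + 0.15423² + 0.1393² = 0.00802 + 0.01804 + 0.00634 + 0.01804 + 0.01673 + 0.01941 + 0.02379 + 0.01941 = 0.12977.
So 1 − D = 0.87023, i.e. 0.870 to 3 decimal places.

0.870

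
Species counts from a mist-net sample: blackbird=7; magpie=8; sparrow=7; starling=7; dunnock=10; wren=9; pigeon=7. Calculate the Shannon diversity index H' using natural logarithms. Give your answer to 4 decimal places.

Total N = 7+8+7+7+10+9+7 = 55, so the proportions are 0.127273, 0.145455, 0.127273, 0.127273, 0.181818, 0.163636, 0.127273 (working shown to 6 dp, full precision carried).
Each pᵢ ln pᵢ term: 0.127273×(-2.061423)=-0.262363, 0.145455×(-1.927892)=-0.280421, 0.127273×(-2.061423)=-0.262363, 0.127273×(-2.061423)=-0.262363, 0.181818×(-1.704748)=-0.309954, 0.163636×(-1.810109)=-0.296200, 0.127273×(-2.061423)=-0.262363.
Sum = -1.936026, so H' = 1.9360.

1.9360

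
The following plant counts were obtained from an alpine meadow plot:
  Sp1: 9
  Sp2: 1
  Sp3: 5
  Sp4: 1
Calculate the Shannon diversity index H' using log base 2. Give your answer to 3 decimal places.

1.491

Total N = 9+1+5+1 = 16, so the proportions are 0.5625, 0.0625, 0.3125, 0.0625 (working shown to 5 dp, full precision carried).
Each pᵢ log₂ pᵢ term: 0.5625×(-0.83007)=-0.46692, 0.0625×(-4.00000)=-0.25000, 0.3125×(-1.67807)=-0.52440, 0.0625×(-4.00000)=-0.25000.
Sum = -1.49131, so H' = 1.491.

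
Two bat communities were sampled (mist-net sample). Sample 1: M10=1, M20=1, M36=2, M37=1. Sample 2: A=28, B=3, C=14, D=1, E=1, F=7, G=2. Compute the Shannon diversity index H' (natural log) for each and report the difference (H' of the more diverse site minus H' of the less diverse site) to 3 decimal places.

Sample 1: N=5, proportions 0.2, 0.2, 0.4, 0.2, giving H' = 1.33218 (working shown to 5 dp, full precision carried).
Sample 2: N=56, proportions 0.5, 0.05357, 0.25, 0.01786, 0.01786, 0.125, 0.03571, giving H' = 1.37264.
Difference = |1.33218 − 1.37264| = 0.04046, i.e. 0.040 to 3 decimal places.

0.040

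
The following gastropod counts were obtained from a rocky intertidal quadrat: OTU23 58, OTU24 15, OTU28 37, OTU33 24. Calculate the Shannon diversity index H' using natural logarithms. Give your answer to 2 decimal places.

1.27

Total N = 58+15+37+24 = 134, so the proportions are 0.4328, 0.1119, 0.2761, 0.1791 (working shown to 4 dp, full precision carried).
Each pᵢ ln pᵢ term: 0.4328×(-0.8374)=-0.3625, 0.1119×(-2.1898)=-0.2451, 0.2761×(-1.2869)=-0.3553, 0.1791×(-1.7198)=-0.3080.
Sum = -1.2709, so H' = 1.27.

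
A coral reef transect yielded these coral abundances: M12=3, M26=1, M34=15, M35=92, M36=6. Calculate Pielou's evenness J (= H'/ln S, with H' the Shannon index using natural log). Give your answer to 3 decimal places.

Total N = 3+1+15+92+6 = 117, so the proportions are 0.02564, 0.00855, 0.12821, 0.78632, 0.05128 (working shown to 5 dp, full precision carried).
H' = −Σ pᵢ ln pᵢ = −((-0.09394) + (-0.04070) + (-0.26335) + (-0.18902) + (-0.15233)) = 0.73934.
With S = 5 species, ln S = 1.60944, so J = 0.73934/1.60944 = 0.45938, i.e. 0.459 to 3 decimal places.

0.459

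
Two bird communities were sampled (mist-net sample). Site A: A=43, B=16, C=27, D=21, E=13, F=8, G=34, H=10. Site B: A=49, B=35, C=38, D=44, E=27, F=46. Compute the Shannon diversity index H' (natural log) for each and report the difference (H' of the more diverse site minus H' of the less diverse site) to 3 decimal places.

Site A: N=172, proportions 0.25, 0.09302, 0.15698, 0.12209, 0.07558, 0.04651, 0.19767, 0.05814, giving H' = 1.93867 (working shown to 5 dp, full precision carried).
Site B: N=239, proportions 0.20502, 0.14644, 0.159, 0.1841, 0.11297, 0.19247, giving H' = 1.77364.
Difference = |1.93867 − 1.77364| = 0.16503, i.e. 0.165 to 3 decimal places.

0.165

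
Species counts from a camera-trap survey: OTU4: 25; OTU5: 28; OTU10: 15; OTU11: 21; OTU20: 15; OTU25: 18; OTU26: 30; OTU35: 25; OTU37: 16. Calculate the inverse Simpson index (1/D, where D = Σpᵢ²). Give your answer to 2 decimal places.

8.46

Total N = 25+28+15+21+15+18+30+25+16 = 193, so the proportions are 0.129534, 0.145078, 0.07772, 0.108808, 0.07772, 0.093264, 0.15544, 0.129534, 0.082902 (working shown to 6 dp, full precision carried).
D = 0.129534² + 0.145078² + 0.07772² + 0.108808² + 0.07772² + 0.093264² + 0.15544² + 0.129534² + 0.082902² = 0.016779 + 0.021048 + 0.006040 + 0.011839 + 0.006040 + 0.008698 + 0.024162 + 0.016779 + 0.006873 = 0.118258.
So 1/D = 8.4561, i.e. 8.46 to 2 decimal places.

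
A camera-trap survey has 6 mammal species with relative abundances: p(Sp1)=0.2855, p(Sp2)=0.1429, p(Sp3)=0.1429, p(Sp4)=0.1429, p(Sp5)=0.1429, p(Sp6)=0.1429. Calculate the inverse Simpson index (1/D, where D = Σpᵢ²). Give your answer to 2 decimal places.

5.45

D = 0.2855² + 0.1429² + 0.1429² + 0.1429² + 0.1429² + 0.1429² = 0.081510 + 0.020420 + 0.020420 + 0.020420 + 0.020420 + 0.020420 = 0.183612 (working shown to 6 dp, full precision carried).
So 1/D = 5.4463, i.e. 5.45 to 2 decimal places.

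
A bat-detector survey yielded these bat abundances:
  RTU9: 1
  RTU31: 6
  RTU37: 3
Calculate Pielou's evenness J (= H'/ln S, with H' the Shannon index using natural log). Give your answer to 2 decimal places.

0.82

Total N = 1+6+3 = 10, so the proportions are 0.1, 0.6, 0.3 (working shown to 4 dp, full precision carried).
H' = −Σ pᵢ ln pᵢ = −((-0.2303) + (-0.3065) + (-0.3612)) = 0.8979.
With S = 3 species, ln S = 1.0986, so J = 0.8979/1.0986 = 0.8173, i.e. 0.82 to 2 decimal places.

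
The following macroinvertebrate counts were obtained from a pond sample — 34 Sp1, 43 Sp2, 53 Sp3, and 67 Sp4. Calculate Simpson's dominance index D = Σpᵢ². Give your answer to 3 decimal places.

Total N = 34+43+53+67 = 197, so the proportions are 0.17259, 0.21827, 0.26904, 0.3401 (working shown to 5 dp, full precision carried).
D = 0.17259² + 0.21827² + 0.26904² + 0.3401² = 0.02979 + 0.04764 + 0.07238 + 0.11567 = 0.26548.
To 3 decimal places, D = 0.265.

0.265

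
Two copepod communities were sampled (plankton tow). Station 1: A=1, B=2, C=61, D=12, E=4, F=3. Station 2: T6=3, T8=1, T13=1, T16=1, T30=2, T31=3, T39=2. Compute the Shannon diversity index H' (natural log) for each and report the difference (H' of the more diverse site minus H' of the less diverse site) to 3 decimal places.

0.930

Station 1: N=83, proportions 0.01205, 0.0241, 0.73494, 0.14458, 0.04819, 0.03614, giving H' = 0.91511 (working shown to 5 dp, full precision carried).
Station 2: N=13, proportions 0.23077, 0.07692, 0.07692, 0.07692, 0.15385, 0.23077, 0.15385, giving H' = 1.84462.
Difference = |0.91511 − 1.84462| = 0.92951, i.e. 0.930 to 3 decimal places.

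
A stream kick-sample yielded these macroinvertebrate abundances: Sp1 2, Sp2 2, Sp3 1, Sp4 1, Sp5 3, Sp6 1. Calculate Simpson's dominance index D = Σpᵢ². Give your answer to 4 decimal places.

0.2000

Total N = 2+2+1+1+3+1 = 10, so the proportions are 0.2, 0.2, 0.1, 0.1, 0.3, 0.1 (working shown to 6 dp, full precision carried).
D = 0.2² + 0.2² + 0.1² + 0.1² + 0.3² + 0.1² = 0.040000 + 0.040000 + 0.010000 + 0.010000 + 0.090000 + 0.010000 = 0.200000.
To 4 decimal places, D = 0.2000.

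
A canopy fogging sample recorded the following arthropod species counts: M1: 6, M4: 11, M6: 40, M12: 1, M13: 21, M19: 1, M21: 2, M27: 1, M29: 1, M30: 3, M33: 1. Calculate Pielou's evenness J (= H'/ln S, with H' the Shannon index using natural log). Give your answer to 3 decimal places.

Total N = 6+11+40+1+21+1+2+1+1+3+1 = 88, so the proportions are 0.06818, 0.125, 0.45455, 0.01136, 0.23864, 0.01136, 0.02273, 0.01136, 0.01136, 0.03409, 0.01136 (working shown to 5 dp, full precision carried).
H' = −Σ pᵢ ln pᵢ = −((-0.18311) + (-0.25993) + (-0.35839) + (-0.05088) + (-0.34192) + (-0.05088) + (-0.08600) + (-0.05088) + (-0.05088) + (-0.11518) + (-0.05088)) = 1.59893.
With S = 11 species, ln S = 2.39790, so J = 1.59893/2.39790 = 0.66681, i.e. 0.667 to 3 decimal places.

0.667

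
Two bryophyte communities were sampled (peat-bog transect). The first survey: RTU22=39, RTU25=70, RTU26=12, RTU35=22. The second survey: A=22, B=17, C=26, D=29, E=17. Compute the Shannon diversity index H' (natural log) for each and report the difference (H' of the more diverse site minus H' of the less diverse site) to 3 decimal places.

The first survey: N=143, proportions 0.27273, 0.48951, 0.08392, 0.15385, giving H' = 1.19994 (working shown to 5 dp, full precision carried).
The second survey: N=111, proportions 0.1982, 0.15315, 0.23423, 0.26126, 0.15315, giving H' = 1.58616.
Difference = |1.19994 − 1.58616| = 0.38622, i.e. 0.386 to 3 decimal places.

0.386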